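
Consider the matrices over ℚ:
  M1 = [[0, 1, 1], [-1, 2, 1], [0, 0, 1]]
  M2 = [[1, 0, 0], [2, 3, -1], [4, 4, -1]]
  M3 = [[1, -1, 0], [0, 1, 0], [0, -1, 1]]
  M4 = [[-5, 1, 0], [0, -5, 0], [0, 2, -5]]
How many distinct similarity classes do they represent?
2 classes: {M1, M2, M3}, {M4}

Characteristic polynomials: χ_{M1} = (x - 1)^3, χ_{M2} = (x - 1)^3, χ_{M3} = (x - 1)^3, χ_{M4} = (x + 5)^3.

{M1, M2, M3}: invariant factors x - 1, (x - 1)^2.

{M4}: invariant factors x + 5, (x + 5)^2.

Matrices are similar if and only if their invariant-factor lists agree; the partition into similarity classes is {M1, M2, M3}, {M4}.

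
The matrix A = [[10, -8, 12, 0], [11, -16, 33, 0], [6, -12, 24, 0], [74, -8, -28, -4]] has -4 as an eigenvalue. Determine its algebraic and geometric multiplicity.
algebraic multiplicity 1, geometric multiplicity 1

The characteristic polynomial is (x - 6)^3(x + 4), so the factor x + 4 appears with exponent 1: the algebraic multiplicity is 1.

rank(A + 4I) = 3, so the eigenspace has dimension 4 - 3 = 1: the geometric multiplicity is 1.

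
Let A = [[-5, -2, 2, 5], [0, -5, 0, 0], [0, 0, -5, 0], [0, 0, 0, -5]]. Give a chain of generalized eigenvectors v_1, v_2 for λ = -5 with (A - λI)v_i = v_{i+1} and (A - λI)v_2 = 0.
v_1 = [[-1, 2, 0, 1]]^T, v_2 = [[1, 0, 0, 0]]^T

We seek v_1 ∈ ker((A + 5I)^2) \ ker(A + 5I), then set v_{i+1} = (A + 5I) v_i.

One such chain is v_1 = [[-1, 2, 0, 1]]^T, v_2 = [[1, 0, 0, 0]]^T. Check: (A + 5I) v_2 = [[0, 0, 0, 0]]^T = 0.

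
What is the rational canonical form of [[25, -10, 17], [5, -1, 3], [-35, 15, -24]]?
R = [[0, 0, 5], [1, 0, 1], [0, 1, 0]]

The invariant factors of A (the non-unit diagonal entries of the Smith normal form of xI - A over ℚ[x]) are x^3 - x - 5, each dividing the next. The characteristic polynomial is their product, x^3 - x - 5.

The rational canonical form is the block-diagonal matrix of companion matrices C(f_i):
R = [[0, 0, 5], [1, 0, 1], [0, 1, 0]].

Note the characteristic polynomial does not split into linear factors over ℚ, so A has no Jordan form over ℚ; the rational canonical form exists over any field.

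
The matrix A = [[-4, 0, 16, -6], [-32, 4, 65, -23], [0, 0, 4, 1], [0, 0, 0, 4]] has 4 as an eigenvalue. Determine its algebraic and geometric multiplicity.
The characteristic polynomial is (x - 4)^3(x + 4), so the factor x - 4 appears with exponent 3: the algebraic multiplicity is 3.

rank(A - 4I) = 3, so the eigenspace has dimension 4 - 3 = 1: the geometric multiplicity is 1.

Since 1 < 3, A is not diagonalizable.

algebraic multiplicity 3, geometric multiplicity 1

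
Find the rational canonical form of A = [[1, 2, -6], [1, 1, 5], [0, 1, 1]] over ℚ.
R = [[0, 0, -12], [1, 0, 4], [0, 1, 3]]

The invariant factors of A (the non-unit diagonal entries of the Smith normal form of xI - A over ℚ[x]) are (x - 3)(x - 2)(x + 2), each dividing the next. The characteristic polynomial is their product, (x - 3)(x - 2)(x + 2).

The rational canonical form is the block-diagonal matrix of companion matrices C(f_i):
R = [[0, 0, -12], [1, 0, 4], [0, 1, 3]].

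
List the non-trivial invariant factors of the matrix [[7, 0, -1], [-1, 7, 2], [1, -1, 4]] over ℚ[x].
(x - 6)^3

The Jordan structure of A has elementary divisors (x - 6)^3. Arranging the block sizes at each eigenvalue in decreasing order and taking row products gives the invariant factors.

Invariant factors (smallest first, each dividing the next): (x - 6)^3.

Check: the last factor (x - 6)^3 is the minimal polynomial, and the product (x - 6)^3 is the characteristic polynomial.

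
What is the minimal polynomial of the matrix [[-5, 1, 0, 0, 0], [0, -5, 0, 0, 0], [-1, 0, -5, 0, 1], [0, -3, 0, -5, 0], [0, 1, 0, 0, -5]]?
The characteristic polynomial factors as (x + 5)^5. The minimal polynomial is ∏(x - λ)^{k_λ} where k_λ is the size of the largest Jordan block at λ.

For λ = -5: rank(A + 5I) = 2, and the largest Jordan block has size 2 (the smallest k with rank((A + 5I)^k) = rank((A + 5I)^(k+1))).

So m_A(x) = (x + 5)^2.

m_A(x) = (x + 5)^2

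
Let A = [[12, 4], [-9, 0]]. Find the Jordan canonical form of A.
The characteristic polynomial is det(xI - A) = (x - 6)^2, so the eigenvalues are 6 (algebraic multiplicity 2).

For λ = 6: rank(A - 6I) = 1, rank((A - 6I)^2) = 0. The eigenspace has dimension 2 - 1 = 1, so there is 1 Jordan block; the rank sequence gives block sizes [2].

Assembling the blocks gives the Jordan form J above.

J = [[6, 1], [0, 6]]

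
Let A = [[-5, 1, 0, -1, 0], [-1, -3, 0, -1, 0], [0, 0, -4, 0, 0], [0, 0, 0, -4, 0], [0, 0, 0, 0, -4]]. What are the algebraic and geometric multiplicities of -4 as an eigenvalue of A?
algebraic multiplicity 5, geometric multiplicity 4

The characteristic polynomial is (x + 4)^5, so the factor x + 4 appears with exponent 5: the algebraic multiplicity is 5.

rank(A + 4I) = 1, so the eigenspace has dimension 5 - 1 = 4: the geometric multiplicity is 4.

Since 4 < 5, A is not diagonalizable.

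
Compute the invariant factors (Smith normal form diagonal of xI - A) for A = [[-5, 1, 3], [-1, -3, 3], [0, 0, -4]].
The Jordan structure of A has elementary divisors (x + 4)^2, (x + 4). Arranging the block sizes at each eigenvalue in decreasing order and taking row products gives the invariant factors.

Invariant factors (smallest first, each dividing the next): x + 4, (x + 4)^2.

Check: the last factor (x + 4)^2 is the minimal polynomial, and the product (x + 4)^3 is the characteristic polynomial.

x + 4, (x + 4)^2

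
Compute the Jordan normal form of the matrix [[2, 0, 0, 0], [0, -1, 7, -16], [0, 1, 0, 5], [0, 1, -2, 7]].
The characteristic polynomial is det(xI - A) = (x - 2)^4, so the eigenvalues are 2 (algebraic multiplicity 4).

For λ = 2: rank(A - 2I) = 2, rank((A - 2I)^2) = 1, rank((A - 2I)^3) = 0. The eigenspace has dimension 4 - 2 = 2, so there are 2 Jordan blocks; the rank sequence gives block sizes [3, 1].

Assembling the blocks gives the Jordan form J above.

J = [[2, 1, 0, 0], [0, 2, 1, 0], [0, 0, 2, 0], [0, 0, 0, 2]]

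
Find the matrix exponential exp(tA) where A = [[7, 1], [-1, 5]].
e^{tA} = [[(t + 1)*e^{6*t}, t*e^{6*t}], [-t*e^{6*t}, (1 - t)*e^{6*t}]]

A has Jordan form J = [[6, 1], [0, 6]] with A = PJP^{-1}, so e^{tA} = P e^{tJ} P^{-1}.

For a Jordan block J_k(λ), e^{tJ_k(λ)} = e^{λt} · (I + tN + t^2 N^2/2! + ... + t^{k-1} N^{k-1}/(k-1)!) where N is the nilpotent superdiagonal part.

Assembling the blocks and conjugating back gives the entries of e^{tA} as shown above.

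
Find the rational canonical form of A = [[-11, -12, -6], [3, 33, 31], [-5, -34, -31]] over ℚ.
R = [[0, 0, 25], [1, 0, -15], [0, 1, -9]]

The invariant factors of A (the non-unit diagonal entries of the Smith normal form of xI - A over ℚ[x]) are (x - 1)(x + 5)^2, each dividing the next. The characteristic polynomial is their product, (x - 1)(x + 5)^2.

The rational canonical form is the block-diagonal matrix of companion matrices C(f_i):
R = [[0, 0, 25], [1, 0, -15], [0, 1, -9]].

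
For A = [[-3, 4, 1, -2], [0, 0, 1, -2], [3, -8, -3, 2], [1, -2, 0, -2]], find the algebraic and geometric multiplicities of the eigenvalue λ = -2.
algebraic multiplicity 4, geometric multiplicity 2

The characteristic polynomial is (x + 2)^4, so the factor x + 2 appears with exponent 4: the algebraic multiplicity is 4.

rank(A + 2I) = 2, so the eigenspace has dimension 4 - 2 = 2: the geometric multiplicity is 2.

Since 2 < 4, A is not diagonalizable.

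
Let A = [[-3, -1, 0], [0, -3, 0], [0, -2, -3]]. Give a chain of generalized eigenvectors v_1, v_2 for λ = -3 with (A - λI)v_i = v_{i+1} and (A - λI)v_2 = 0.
We seek v_1 ∈ ker((A + 3I)^2) \ ker(A + 3I), then set v_{i+1} = (A + 3I) v_i.

One such chain is v_1 = [[1, 1, 3]]^T, v_2 = [[-1, 0, -2]]^T. Check: (A + 3I) v_2 = [[0, 0, 0]]^T = 0.

v_1 = [[1, 1, 3]]^T, v_2 = [[-1, 0, -2]]^T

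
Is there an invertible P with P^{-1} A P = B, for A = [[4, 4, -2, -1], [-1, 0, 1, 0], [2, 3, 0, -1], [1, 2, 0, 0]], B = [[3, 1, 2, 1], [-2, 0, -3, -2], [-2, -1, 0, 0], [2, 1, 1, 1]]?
Two matrices over a field are similar if and only if they have the same invariant factors.

Both A and B have characteristic polynomial (x - 1)^4 and minimal polynomial (x - 1)^2. Computing further, both have invariant factors (x - 1)^2, (x - 1)^2. Hence A and B are similar.

Yes.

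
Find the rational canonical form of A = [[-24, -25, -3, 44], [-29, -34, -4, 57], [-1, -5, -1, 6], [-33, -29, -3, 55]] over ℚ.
The invariant factors of A (the non-unit diagonal entries of the Smith normal form of xI - A over ℚ[x]) are (x - 1)(x + 2)(x^2 + 3x + 3), each dividing the next. The characteristic polynomial is their product, (x - 1)(x + 2)(x^2 + 3x + 3).

The rational canonical form is the block-diagonal matrix of companion matrices C(f_i):
R = [[0, 0, 0, 6], [1, 0, 0, 3], [0, 1, 0, -4], [0, 0, 1, -4]].

Note the characteristic polynomial does not split into linear factors over ℚ, so A has no Jordan form over ℚ; the rational canonical form exists over any field.

R = [[0, 0, 0, 6], [1, 0, 0, 3], [0, 1, 0, -4], [0, 0, 1, -4]]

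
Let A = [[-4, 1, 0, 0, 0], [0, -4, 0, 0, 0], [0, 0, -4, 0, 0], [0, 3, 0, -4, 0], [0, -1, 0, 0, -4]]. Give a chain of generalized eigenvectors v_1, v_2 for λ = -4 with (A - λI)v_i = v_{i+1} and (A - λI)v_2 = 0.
v_1 = [[2, 1, 2, 6, -2]]^T, v_2 = [[1, 0, 0, 3, -1]]^T

We seek v_1 ∈ ker((A + 4I)^2) \ ker(A + 4I), then set v_{i+1} = (A + 4I) v_i.

One such chain is v_1 = [[2, 1, 2, 6, -2]]^T, v_2 = [[1, 0, 0, 3, -1]]^T. Check: (A + 4I) v_2 = [[0, 0, 0, 0, 0]]^T = 0.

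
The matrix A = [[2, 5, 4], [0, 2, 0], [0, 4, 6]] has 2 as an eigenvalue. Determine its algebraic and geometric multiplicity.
algebraic multiplicity 2, geometric multiplicity 1

The characteristic polynomial is (x - 6)(x - 2)^2, so the factor x - 2 appears with exponent 2: the algebraic multiplicity is 2.

rank(A - 2I) = 2, so the eigenspace has dimension 3 - 2 = 1: the geometric multiplicity is 1.

Since 1 < 2, A is not diagonalizable.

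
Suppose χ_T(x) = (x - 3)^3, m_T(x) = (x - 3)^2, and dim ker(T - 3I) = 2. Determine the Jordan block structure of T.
Jordan blocks: (3, 2), (3, 1)

λ = 3: algebraic multiplicity 3 (exponent in χ_T), largest block size 2 (exponent in m_T), 2 blocks (geometric multiplicity). These force block sizes [2, 1].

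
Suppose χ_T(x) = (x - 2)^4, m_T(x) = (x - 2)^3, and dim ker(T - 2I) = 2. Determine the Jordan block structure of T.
Jordan blocks: (2, 3), (2, 1)

λ = 2: algebraic multiplicity 4 (exponent in χ_T), largest block size 3 (exponent in m_T), 2 blocks (geometric multiplicity). These force block sizes [3, 1].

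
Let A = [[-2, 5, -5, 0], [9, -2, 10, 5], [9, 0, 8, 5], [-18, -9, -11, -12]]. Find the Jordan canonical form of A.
J = [[-2, 1, 0, 0], [0, -2, 0, 0], [0, 0, -2, 1], [0, 0, 0, -2]]

The characteristic polynomial is det(xI - A) = (x + 2)^4, so the eigenvalues are -2 (algebraic multiplicity 4).

For λ = -2: rank(A + 2I) = 2, rank((A + 2I)^2) = 0. The eigenspace has dimension 4 - 2 = 2, so there are 2 Jordan blocks; the rank sequence gives block sizes [2, 2].

Assembling the blocks gives the Jordan form J above.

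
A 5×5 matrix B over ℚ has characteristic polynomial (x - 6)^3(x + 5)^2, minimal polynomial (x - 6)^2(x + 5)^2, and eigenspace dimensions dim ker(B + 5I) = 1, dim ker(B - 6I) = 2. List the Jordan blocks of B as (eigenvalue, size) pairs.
λ = -5: algebraic multiplicity 2 (exponent in χ_B), largest block size 2 (exponent in m_B), 1 block (geometric multiplicity). This forces block sizes [2].
λ = 6: algebraic multiplicity 3 (exponent in χ_B), largest block size 2 (exponent in m_B), 2 blocks (geometric multiplicity). These force block sizes [2, 1].

Jordan blocks: (-5, 2), (6, 2), (6, 1)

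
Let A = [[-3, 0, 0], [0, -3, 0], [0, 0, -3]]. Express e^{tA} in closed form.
e^{tA} = [[e^{-3*t}, 0, 0], [0, e^{-3*t}, 0], [0, 0, e^{-3*t}]]

A has Jordan form J = [[-3, 0, 0], [0, -3, 0], [0, 0, -3]] with A = PJP^{-1}, so e^{tA} = P e^{tJ} P^{-1}.

For a Jordan block J_k(λ), e^{tJ_k(λ)} = e^{λt} · (I + tN + t^2 N^2/2! + ... + t^{k-1} N^{k-1}/(k-1)!) where N is the nilpotent superdiagonal part.

Assembling the blocks and conjugating back gives the entries of e^{tA} as shown above.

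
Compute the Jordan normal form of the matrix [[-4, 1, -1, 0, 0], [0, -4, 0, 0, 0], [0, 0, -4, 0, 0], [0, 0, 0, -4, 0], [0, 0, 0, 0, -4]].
The characteristic polynomial is det(xI - A) = (x + 4)^5, so the eigenvalues are -4 (algebraic multiplicity 5).

For λ = -4: rank(A + 4I) = 1, rank((A + 4I)^2) = 0. The eigenspace has dimension 5 - 1 = 4, so there are 4 Jordan blocks; the rank sequence gives block sizes [2, 1, 1, 1].

Assembling the blocks gives the Jordan form J above.

J = [[-4, 1, 0, 0, 0], [0, -4, 0, 0, 0], [0, 0, -4, 0, 0], [0, 0, 0, -4, 0], [0, 0, 0, 0, -4]]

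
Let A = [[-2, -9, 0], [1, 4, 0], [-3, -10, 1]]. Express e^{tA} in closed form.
e^{tA} = [[(1 - 3*t)*e^{t}, -9*t*e^{t}, 0], [t*e^{t}, (3*t + 1)*e^{t}, 0], [t*(-t - 6)*e^{t}/2, t*(-3*t - 20)*e^{t}/2, e^{t}]]

A has Jordan form J = [[1, 1, 0], [0, 1, 1], [0, 0, 1]] with A = PJP^{-1}, so e^{tA} = P e^{tJ} P^{-1}.

For a Jordan block J_k(λ), e^{tJ_k(λ)} = e^{λt} · (I + tN + t^2 N^2/2! + ... + t^{k-1} N^{k-1}/(k-1)!) where N is the nilpotent superdiagonal part.

Assembling the blocks and conjugating back gives the entries of e^{tA} as shown above.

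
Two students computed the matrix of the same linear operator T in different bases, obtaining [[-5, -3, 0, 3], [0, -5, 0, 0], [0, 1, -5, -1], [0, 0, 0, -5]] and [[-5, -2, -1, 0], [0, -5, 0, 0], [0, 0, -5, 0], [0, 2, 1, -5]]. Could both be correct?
Yes.

Two matrices over a field are similar if and only if they have the same invariant factors.

Both A and B have characteristic polynomial (x + 5)^4 and minimal polynomial (x + 5)^2. Computing further, both have invariant factors x + 5, x + 5, (x + 5)^2. Hence A and B are similar.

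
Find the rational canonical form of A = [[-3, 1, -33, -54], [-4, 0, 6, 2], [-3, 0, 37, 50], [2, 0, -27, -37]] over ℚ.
R = [[0, 0, 0, 24], [1, 0, 0, 28], [0, 1, 0, 6], [0, 0, 1, -3]]

The invariant factors of A (the non-unit diagonal entries of the Smith normal form of xI - A over ℚ[x]) are (x - 3)(x + 2)^3, each dividing the next. The characteristic polynomial is their product, (x - 3)(x + 2)^3.

The rational canonical form is the block-diagonal matrix of companion matrices C(f_i):
R = [[0, 0, 0, 24], [1, 0, 0, 28], [0, 1, 0, 6], [0, 0, 1, -3]].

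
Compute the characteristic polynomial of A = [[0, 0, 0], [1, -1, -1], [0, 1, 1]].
χ_A(x) = x^3

xI - A = [[x, 0, 0], [-1, x + 1, 1], [0, -1, x - 1]].

Expanding det(xI - A) along the first row:
det(xI - A) = + (x)·det([[x + 1, 1], [-1, x - 1]]) - (0)·det([[-1, 1], [0, x - 1]]) + (0)·det([[-1, x + 1], [0, -1]]).

Evaluating gives χ_A(x) = x^3.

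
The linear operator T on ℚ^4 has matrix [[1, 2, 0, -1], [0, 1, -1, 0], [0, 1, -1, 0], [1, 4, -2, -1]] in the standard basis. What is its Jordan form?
J = [[0, 1, 0, 0], [0, 0, 0, 0], [0, 0, 0, 1], [0, 0, 0, 0]]

The characteristic polynomial is det(xI - A) = x^4, so the eigenvalues are 0 (algebraic multiplicity 4).

For λ = 0: rank(A) = 2, rank(A^2) = 0. The eigenspace has dimension 4 - 2 = 2, so there are 2 Jordan blocks; the rank sequence gives block sizes [2, 2].

Assembling the blocks gives the Jordan form J above.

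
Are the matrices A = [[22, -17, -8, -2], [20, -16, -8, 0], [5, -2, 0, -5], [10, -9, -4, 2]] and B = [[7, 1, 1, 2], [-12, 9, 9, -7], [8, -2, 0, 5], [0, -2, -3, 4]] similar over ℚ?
trace(A) = 8 but trace(B) = 20. The trace is a similarity invariant, so A and B are not similar.

No.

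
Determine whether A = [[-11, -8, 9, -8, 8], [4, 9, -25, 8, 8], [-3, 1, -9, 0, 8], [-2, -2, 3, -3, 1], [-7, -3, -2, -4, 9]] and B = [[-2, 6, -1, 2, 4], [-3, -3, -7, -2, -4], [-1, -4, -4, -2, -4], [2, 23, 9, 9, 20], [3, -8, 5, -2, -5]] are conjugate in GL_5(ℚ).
No.

Both have characteristic polynomial (x + 1)^5, but the minimal polynomial of A is (x + 1)^3 while the minimal polynomial of B is (x + 1)^2. The minimal polynomial is a similarity invariant, so A and B are not similar.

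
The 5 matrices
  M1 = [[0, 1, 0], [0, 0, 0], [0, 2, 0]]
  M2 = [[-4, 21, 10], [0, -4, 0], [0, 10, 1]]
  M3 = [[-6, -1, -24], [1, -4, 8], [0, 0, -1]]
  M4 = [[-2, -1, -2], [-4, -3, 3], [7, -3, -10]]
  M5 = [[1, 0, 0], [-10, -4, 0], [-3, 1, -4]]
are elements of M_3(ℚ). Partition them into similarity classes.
4 classes: {M1}, {M2, M5}, {M3}, {M4}

Characteristic polynomials: χ_{M1} = x^3, χ_{M2} = (x - 1)(x + 4)^2, χ_{M3} = (x + 1)(x + 5)^2, χ_{M4} = (x + 5)^3, χ_{M5} = (x - 1)(x + 4)^2.

{M1}: invariant factors x, x^2.

{M2, M5}: invariant factors (x - 1)(x + 4)^2.

{M3}: invariant factors (x + 1)(x + 5)^2.

{M4}: invariant factors (x + 5)^3.

Matrices are similar if and only if their invariant-factor lists agree; the partition into similarity classes is {M1}, {M2, M5}, {M3}, {M4}.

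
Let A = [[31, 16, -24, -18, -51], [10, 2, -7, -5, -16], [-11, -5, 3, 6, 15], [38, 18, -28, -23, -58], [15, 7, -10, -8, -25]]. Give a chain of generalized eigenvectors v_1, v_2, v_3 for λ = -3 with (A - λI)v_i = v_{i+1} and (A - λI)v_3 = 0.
We seek v_1 ∈ ker((A + 3I)^3) \ ker((A + 3I)^2), then set v_{i+1} = (A + 3I) v_i.

One such chain is v_1 = [[2, 1, 0, 2, 1]]^T, v_2 = [[-3, -1, 0, -4, -1]]^T, v_3 = [[5, 1, -1, 6, 2]]^T. Check: (A + 3I) v_3 = [[0, 0, 0, 0, 0]]^T = 0.

v_1 = [[2, 1, 0, 2, 1]]^T, v_2 = [[-3, -1, 0, -4, -1]]^T, v_3 = [[5, 1, -1, 6, 2]]^T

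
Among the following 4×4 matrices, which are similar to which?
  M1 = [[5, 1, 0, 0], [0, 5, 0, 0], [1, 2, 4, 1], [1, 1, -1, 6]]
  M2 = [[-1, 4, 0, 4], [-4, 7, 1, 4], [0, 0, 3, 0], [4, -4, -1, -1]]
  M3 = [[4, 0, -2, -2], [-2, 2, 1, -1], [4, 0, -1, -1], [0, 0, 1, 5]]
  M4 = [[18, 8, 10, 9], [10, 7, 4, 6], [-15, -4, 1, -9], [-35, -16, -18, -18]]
3 classes: {M1}, {M2, M4}, {M3}

Characteristic polynomials: χ_{M1} = (x - 5)^4, χ_{M2} = (x - 3)^3(x + 1), χ_{M3} = (x - 4)(x - 2)^3, χ_{M4} = (x - 3)^3(x + 1).

{M1}: invariant factors (x - 5)^2, (x - 5)^2.

{M2, M4}: invariant factors x - 3, (x - 3)^2(x + 1).

{M3}: invariant factors x - 2, (x - 4)(x - 2)^2.

Matrices are similar if and only if their invariant-factor lists agree; the partition into similarity classes is {M1}, {M2, M4}, {M3}.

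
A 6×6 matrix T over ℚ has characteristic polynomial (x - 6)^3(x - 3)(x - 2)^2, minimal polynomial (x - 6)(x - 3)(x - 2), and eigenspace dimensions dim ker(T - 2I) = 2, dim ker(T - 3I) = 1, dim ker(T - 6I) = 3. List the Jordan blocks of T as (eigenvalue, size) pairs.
λ = 2: algebraic multiplicity 2 (exponent in χ_T), largest block size 1 (exponent in m_T), 2 blocks (geometric multiplicity). These force block sizes [1, 1].
λ = 3: algebraic multiplicity 1 (exponent in χ_T), largest block size 1 (exponent in m_T), 1 block (geometric multiplicity). This forces block sizes [1].
λ = 6: algebraic multiplicity 3 (exponent in χ_T), largest block size 1 (exponent in m_T), 3 blocks (geometric multiplicity). These force block sizes [1, 1, 1].

Jordan blocks: (2, 1), (2, 1), (3, 1), (6, 1), (6, 1), (6, 1)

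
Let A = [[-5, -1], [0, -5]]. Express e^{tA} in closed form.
A has Jordan form J = [[-5, 1], [0, -5]] with A = PJP^{-1}, so e^{tA} = P e^{tJ} P^{-1}.

For a Jordan block J_k(λ), e^{tJ_k(λ)} = e^{λt} · (I + tN + t^2 N^2/2! + ... + t^{k-1} N^{k-1}/(k-1)!) where N is the nilpotent superdiagonal part.

Assembling the blocks and conjugating back gives the entries of e^{tA} as shown above.

e^{tA} = [[e^{-5*t}, -t*e^{-5*t}], [0, e^{-5*t}]]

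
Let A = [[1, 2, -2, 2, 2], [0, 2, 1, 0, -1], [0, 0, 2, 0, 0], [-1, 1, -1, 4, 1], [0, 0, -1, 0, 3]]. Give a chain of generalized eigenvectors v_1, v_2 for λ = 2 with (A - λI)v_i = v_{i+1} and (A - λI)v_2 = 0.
We seek v_1 ∈ ker((A - 2I)^2) \ ker(A - 2I), then set v_{i+1} = (A - 2I) v_i.

One such chain is v_1 = [[0, 1, 0, 0, 0]]^T, v_2 = [[2, 0, 0, 1, 0]]^T. Check: (A - 2I) v_2 = [[0, 0, 0, 0, 0]]^T = 0.

v_1 = [[0, 1, 0, 0, 0]]^T, v_2 = [[2, 0, 0, 1, 0]]^T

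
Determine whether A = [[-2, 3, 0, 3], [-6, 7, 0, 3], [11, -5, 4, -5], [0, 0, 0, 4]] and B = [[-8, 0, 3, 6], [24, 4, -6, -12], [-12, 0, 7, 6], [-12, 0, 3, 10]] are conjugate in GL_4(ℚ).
Both have characteristic polynomial (x - 4)^3(x - 1), but the minimal polynomial of A is (x - 4)^2(x - 1) while the minimal polynomial of B is (x - 4)(x - 1). The minimal polynomial is a similarity invariant, so A and B are not similar.

No.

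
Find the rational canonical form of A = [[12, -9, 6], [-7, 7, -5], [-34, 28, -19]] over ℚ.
R = [[0, 0, 3], [1, 0, -4], [0, 1, 0]]

The invariant factors of A (the non-unit diagonal entries of the Smith normal form of xI - A over ℚ[x]) are x^3 + 4x - 3, each dividing the next. The characteristic polynomial is their product, x^3 + 4x - 3.

The rational canonical form is the block-diagonal matrix of companion matrices C(f_i):
R = [[0, 0, 3], [1, 0, -4], [0, 1, 0]].

Note the characteristic polynomial does not split into linear factors over ℚ, so A has no Jordan form over ℚ; the rational canonical form exists over any field.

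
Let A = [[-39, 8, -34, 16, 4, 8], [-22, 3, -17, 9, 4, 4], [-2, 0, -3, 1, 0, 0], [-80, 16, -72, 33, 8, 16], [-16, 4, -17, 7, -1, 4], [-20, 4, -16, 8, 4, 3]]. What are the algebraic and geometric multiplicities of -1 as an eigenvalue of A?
algebraic multiplicity 4, geometric multiplicity 2

The characteristic polynomial is (x - 3)(x + 1)^4(x + 3), so the factor x + 1 appears with exponent 4: the algebraic multiplicity is 4.

rank(A + I) = 4, so the eigenspace has dimension 6 - 4 = 2: the geometric multiplicity is 2.

Since 2 < 4, A is not diagonalizable.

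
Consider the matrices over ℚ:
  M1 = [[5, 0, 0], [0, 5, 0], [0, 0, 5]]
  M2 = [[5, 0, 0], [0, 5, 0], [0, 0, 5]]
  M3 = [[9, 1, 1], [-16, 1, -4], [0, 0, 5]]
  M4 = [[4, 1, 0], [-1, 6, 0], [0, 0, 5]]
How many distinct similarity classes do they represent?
2 classes: {M1, M2}, {M3, M4}

Characteristic polynomials: χ_{M1} = (x - 5)^3, χ_{M2} = (x - 5)^3, χ_{M3} = (x - 5)^3, χ_{M4} = (x - 5)^3.

{M1, M2}: invariant factors x - 5, x - 5, x - 5.

{M3, M4}: invariant factors x - 5, (x - 5)^2.

Matrices are similar if and only if their invariant-factor lists agree; the partition into similarity classes is {M1, M2}, {M3, M4}.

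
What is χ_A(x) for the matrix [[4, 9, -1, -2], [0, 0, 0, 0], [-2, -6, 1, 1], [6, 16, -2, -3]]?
xI - A = [[x - 4, -9, 1, 2], [0, x, 0, 0], [2, 6, x - 1, -1], [-6, -16, 2, x + 3]].

Expanding det(xI - A) along the first row:
det(xI - A) = + (x - 4)·det([[x, 0, 0], [6, x - 1, -1], [-16, 2, x + 3]]) - (-9)·det([[0, 0, 0], [2, x - 1, -1], [-6, 2, x + 3]]) + (1)·det([[0, x, 0], [2, 6, -1], [-6, -16, x + 3]]) - (2)·det([[0, x, 0], [2, 6, x - 1], [-6, -16, 2]]).

Evaluating gives χ_A(x) = x^4 - 2x^3 + x^2 = x^2(x - 1)^2.

χ_A(x) = x^2(x - 1)^2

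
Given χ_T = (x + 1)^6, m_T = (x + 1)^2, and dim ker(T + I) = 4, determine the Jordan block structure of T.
Jordan blocks: (-1, 2), (-1, 2), (-1, 1), (-1, 1)

λ = -1: algebraic multiplicity 6 (exponent in χ_T), largest block size 2 (exponent in m_T), 4 blocks (geometric multiplicity). These force block sizes [2, 2, 1, 1].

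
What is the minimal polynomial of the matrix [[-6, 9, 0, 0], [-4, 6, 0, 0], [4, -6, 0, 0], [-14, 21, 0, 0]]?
m_A(x) = x^2

The characteristic polynomial factors as x^4. The minimal polynomial is ∏(x - λ)^{k_λ} where k_λ is the size of the largest Jordan block at λ.

For λ = 0: rank(A) = 1, and the largest Jordan block has size 2 (the smallest k with rank(A^k) = rank(A^(k+1))).

So m_A(x) = x^2.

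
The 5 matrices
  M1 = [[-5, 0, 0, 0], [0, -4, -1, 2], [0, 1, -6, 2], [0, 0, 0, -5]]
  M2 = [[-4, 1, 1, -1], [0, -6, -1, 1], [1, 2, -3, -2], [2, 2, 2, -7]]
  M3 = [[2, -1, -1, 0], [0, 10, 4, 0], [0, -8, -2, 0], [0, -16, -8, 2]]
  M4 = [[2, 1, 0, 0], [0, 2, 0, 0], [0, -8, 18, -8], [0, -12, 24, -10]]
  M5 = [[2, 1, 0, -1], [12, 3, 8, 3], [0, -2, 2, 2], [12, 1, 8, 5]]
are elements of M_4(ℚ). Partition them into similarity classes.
3 classes: {M1}, {M2}, {M3, M4, M5}

Characteristic polynomials: χ_{M1} = (x + 5)^4, χ_{M2} = (x + 5)^4, χ_{M3} = (x - 6)(x - 2)^3, χ_{M4} = (x - 6)(x - 2)^3, χ_{M5} = (x - 6)(x - 2)^3.

{M1}: invariant factors x + 5, x + 5, (x + 5)^2.

{M2}: invariant factors x + 5, (x + 5)^3.

{M3, M4, M5}: invariant factors x - 2, (x - 6)(x - 2)^2.

Matrices are similar if and only if their invariant-factor lists agree; the partition into similarity classes is {M1}, {M2}, {M3, M4, M5}.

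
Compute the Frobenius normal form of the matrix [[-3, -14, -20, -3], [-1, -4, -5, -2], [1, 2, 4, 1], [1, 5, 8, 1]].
R = [[0, 0, 0, 8], [1, 0, 0, 0], [0, 1, 0, -2], [0, 0, 1, -2]]

The invariant factors of A (the non-unit diagonal entries of the Smith normal form of xI - A over ℚ[x]) are (x + 2)(x^3 + 2x - 4), each dividing the next. The characteristic polynomial is their product, (x + 2)(x^3 + 2x - 4).

The rational canonical form is the block-diagonal matrix of companion matrices C(f_i):
R = [[0, 0, 0, 8], [1, 0, 0, 0], [0, 1, 0, -2], [0, 0, 1, -2]].

Note the characteristic polynomial does not split into linear factors over ℚ, so A has no Jordan form over ℚ; the rational canonical form exists over any field.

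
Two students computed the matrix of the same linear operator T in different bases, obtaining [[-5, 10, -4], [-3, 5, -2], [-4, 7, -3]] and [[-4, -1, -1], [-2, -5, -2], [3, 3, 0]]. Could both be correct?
trace(A) = -3 but trace(B) = -9. The trace is a similarity invariant, so A and B are not similar.

No.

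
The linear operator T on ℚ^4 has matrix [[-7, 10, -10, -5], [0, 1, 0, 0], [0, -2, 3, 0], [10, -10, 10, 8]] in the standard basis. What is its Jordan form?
J = [[-2, 0, 0, 0], [0, 1, 0, 0], [0, 0, 3, 0], [0, 0, 0, 3]]

The characteristic polynomial is det(xI - A) = (x - 3)^2(x - 1)(x + 2), so the eigenvalues are -2 (algebraic multiplicity 1), 1 (algebraic multiplicity 1), 3 (algebraic multiplicity 2).

For λ = -2: algebraic multiplicity 1 gives one 1×1 block.

For λ = 1: algebraic multiplicity 1 gives one 1×1 block.

For λ = 3: rank(A - 3I) = 2. The eigenspace has dimension 4 - 2 = 2, so there are 2 Jordan blocks; the rank sequence gives block sizes [1, 1].

Assembling the blocks gives the Jordan form J above.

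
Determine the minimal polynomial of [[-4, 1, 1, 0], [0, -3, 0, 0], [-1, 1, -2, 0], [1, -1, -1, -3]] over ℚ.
m_A(x) = (x + 3)^2

The characteristic polynomial factors as (x + 3)^4. The minimal polynomial is ∏(x - λ)^{k_λ} where k_λ is the size of the largest Jordan block at λ.

For λ = -3: rank(A + 3I) = 1, and the largest Jordan block has size 2 (the smallest k with rank((A + 3I)^k) = rank((A + 3I)^(k+1))).

So m_A(x) = (x + 3)^2.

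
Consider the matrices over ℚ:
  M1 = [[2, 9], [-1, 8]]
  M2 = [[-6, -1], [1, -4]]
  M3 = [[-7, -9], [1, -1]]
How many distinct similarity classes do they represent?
Characteristic polynomials: χ_{M1} = (x - 5)^2, χ_{M2} = (x + 5)^2, χ_{M3} = (x + 4)^2.

{M1}: invariant factors (x - 5)^2.

{M2}: invariant factors (x + 5)^2.

{M3}: invariant factors (x + 4)^2.

Matrices are similar if and only if their invariant-factor lists agree; the partition into similarity classes is {M1}, {M2}, {M3}.

3 classes: {M1}, {M2}, {M3}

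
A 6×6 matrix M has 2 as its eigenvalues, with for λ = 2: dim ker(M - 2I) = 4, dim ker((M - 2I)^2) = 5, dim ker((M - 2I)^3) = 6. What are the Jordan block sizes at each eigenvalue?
λ = 2: successive nullity increments [4, 1, 1] count blocks of size ≥ k; block sizes are [3, 1, 1, 1].

Jordan blocks: (2, 3), (2, 1), (2, 1), (2, 1)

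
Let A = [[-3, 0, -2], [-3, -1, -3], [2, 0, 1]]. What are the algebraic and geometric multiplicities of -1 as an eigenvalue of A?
The characteristic polynomial is (x + 1)^3, so the factor x + 1 appears with exponent 3: the algebraic multiplicity is 3.

rank(A + I) = 1, so the eigenspace has dimension 3 - 1 = 2: the geometric multiplicity is 2.

Since 2 < 3, A is not diagonalizable.

algebraic multiplicity 3, geometric multiplicity 2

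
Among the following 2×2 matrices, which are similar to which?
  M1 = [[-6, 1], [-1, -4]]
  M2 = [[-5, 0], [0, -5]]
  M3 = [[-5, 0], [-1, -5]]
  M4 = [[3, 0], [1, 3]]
Characteristic polynomials: χ_{M1} = (x + 5)^2, χ_{M2} = (x + 5)^2, χ_{M3} = (x + 5)^2, χ_{M4} = (x - 3)^2.

{M1, M3}: invariant factors (x + 5)^2.

{M2}: invariant factors x + 5, x + 5.

{M4}: invariant factors (x - 3)^2.

Matrices are similar if and only if their invariant-factor lists agree; the partition into similarity classes is {M1, M3}, {M2}, {M4}.

3 classes: {M1, M3}, {M2}, {M4}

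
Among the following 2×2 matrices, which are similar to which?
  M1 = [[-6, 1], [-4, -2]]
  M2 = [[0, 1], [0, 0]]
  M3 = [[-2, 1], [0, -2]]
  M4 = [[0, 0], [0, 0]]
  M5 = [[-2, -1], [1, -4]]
5 classes: {M1}, {M2}, {M3}, {M4}, {M5}

Characteristic polynomials: χ_{M1} = (x + 4)^2, χ_{M2} = x^2, χ_{M3} = (x + 2)^2, χ_{M4} = x^2, χ_{M5} = (x + 3)^2.

{M1}: invariant factors (x + 4)^2.

{M2}: invariant factors x^2.

{M3}: invariant factors (x + 2)^2.

{M4}: invariant factors x, x.

{M5}: invariant factors (x + 3)^2.

Matrices are similar if and only if their invariant-factor lists agree; the partition into similarity classes is {M1}, {M2}, {M3}, {M4}, {M5}.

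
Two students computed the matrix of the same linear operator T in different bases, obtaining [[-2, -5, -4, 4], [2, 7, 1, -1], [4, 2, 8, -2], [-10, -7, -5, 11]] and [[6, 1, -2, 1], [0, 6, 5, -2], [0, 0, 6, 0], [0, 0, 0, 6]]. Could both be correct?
Yes.

Two matrices over a field are similar if and only if they have the same invariant factors.

Both A and B have characteristic polynomial (x - 6)^4 and minimal polynomial (x - 6)^3. Computing further, both have invariant factors x - 6, (x - 6)^3. Hence A and B are similar.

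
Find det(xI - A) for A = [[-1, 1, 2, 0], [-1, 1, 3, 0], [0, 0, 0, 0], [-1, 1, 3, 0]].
χ_A(x) = x^4

xI - A = [[x + 1, -1, -2, 0], [1, x - 1, -3, 0], [0, 0, x, 0], [1, -1, -3, x]].

Expanding det(xI - A) along the first row:
det(xI - A) = + (x + 1)·det([[x - 1, -3, 0], [0, x, 0], [-1, -3, x]]) - (-1)·det([[1, -3, 0], [0, x, 0], [1, -3, x]]) + (-2)·det([[1, x - 1, 0], [0, 0, 0], [1, -1, x]]) - (0)·det([[1, x - 1, -3], [0, 0, x], [1, -1, -3]]).

Evaluating gives χ_A(x) = x^4.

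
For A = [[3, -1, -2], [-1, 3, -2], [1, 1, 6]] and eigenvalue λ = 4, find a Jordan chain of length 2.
We seek v_1 ∈ ker((A - 4I)^2) \ ker(A - 4I), then set v_{i+1} = (A - 4I) v_i.

One such chain is v_1 = [[-2, -1, 2]]^T, v_2 = [[-1, -1, 1]]^T. Check: (A - 4I) v_2 = [[0, 0, 0]]^T = 0.

v_1 = [[-2, -1, 2]]^T, v_2 = [[-1, -1, 1]]^T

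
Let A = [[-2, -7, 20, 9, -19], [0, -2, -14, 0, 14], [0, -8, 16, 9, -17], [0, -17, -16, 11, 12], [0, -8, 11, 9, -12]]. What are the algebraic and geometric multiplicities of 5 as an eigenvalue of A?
The characteristic polynomial is (x - 5)^3(x + 2)^2, so the factor x - 5 appears with exponent 3: the algebraic multiplicity is 3.

rank(A - 5I) = 3, so the eigenspace has dimension 5 - 3 = 2: the geometric multiplicity is 2.

Since 2 < 3, A is not diagonalizable.

algebraic multiplicity 3, geometric multiplicity 2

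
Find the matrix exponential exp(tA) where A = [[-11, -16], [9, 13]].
A has Jordan form J = [[1, 1], [0, 1]] with A = PJP^{-1}, so e^{tA} = P e^{tJ} P^{-1}.

For a Jordan block J_k(λ), e^{tJ_k(λ)} = e^{λt} · (I + tN + t^2 N^2/2! + ... + t^{k-1} N^{k-1}/(k-1)!) where N is the nilpotent superdiagonal part.

Assembling the blocks and conjugating back gives the entries of e^{tA} as shown above.

e^{tA} = [[(1 - 12*t)*e^{t}, -16*t*e^{t}], [9*t*e^{t}, (12*t + 1)*e^{t}]]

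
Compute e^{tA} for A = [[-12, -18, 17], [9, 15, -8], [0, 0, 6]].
A has Jordan form J = [[-3, 0, 0], [0, 6, 1], [0, 0, 6]] with A = PJP^{-1}, so e^{tA} = P e^{tJ} P^{-1}.

For a Jordan block J_k(λ), e^{tJ_k(λ)} = e^{λt} · (I + tN + t^2 N^2/2! + ... + t^{k-1} N^{k-1}/(k-1)!) where N is the nilpotent superdiagonal part.

Assembling the blocks and conjugating back gives the entries of e^{tA} as shown above.

e^{tA} = [[(2 - e^{9*t})*e^{-3*t}, 2*(1 - e^{9*t})*e^{-3*t}, ((2 - t)*e^{9*t} - 2)*e^{-3*t}], [(e^{9*t} - 1)*e^{-3*t}, (2*e^{9*t} - 1)*e^{-3*t}, ((t - 1)*e^{9*t} + 1)*e^{-3*t}], [0, 0, e^{6*t}]]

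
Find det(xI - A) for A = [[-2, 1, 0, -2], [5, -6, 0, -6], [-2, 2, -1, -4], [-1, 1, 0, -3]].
xI - A = [[x + 2, -1, 0, 2], [-5, x + 6, 0, 6], [2, -2, x + 1, 4], [1, -1, 0, x + 3]].

Expanding det(xI - A) along the first row:
det(xI - A) = + (x + 2)·det([[x + 6, 0, 6], [-2, x + 1, 4], [-1, 0, x + 3]]) - (-1)·det([[-5, 0, 6], [2, x + 1, 4], [1, 0, x + 3]]) + (0)·det([[-5, x + 6, 6], [2, -2, 4], [1, -1, x + 3]]) - (2)·det([[-5, x + 6, 0], [2, -2, x + 1], [1, -1, 0]]).

Evaluating gives χ_A(x) = x^4 + 12x^3 + 46x^2 + 60x + 25 = (x + 1)^2(x + 5)^2.

χ_A(x) = (x + 1)^2(x + 5)^2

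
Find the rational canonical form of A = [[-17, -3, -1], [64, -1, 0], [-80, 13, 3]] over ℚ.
The invariant factors of A (the non-unit diagonal entries of the Smith normal form of xI - A over ℚ[x]) are (x + 5)^3, each dividing the next. The characteristic polynomial is their product, (x + 5)^3.

The rational canonical form is the block-diagonal matrix of companion matrices C(f_i):
R = [[0, 0, -125], [1, 0, -75], [0, 1, -15]].

R = [[0, 0, -125], [1, 0, -75], [0, 1, -15]]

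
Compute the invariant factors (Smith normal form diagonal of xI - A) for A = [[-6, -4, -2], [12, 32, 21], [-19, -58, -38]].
(x + 4)^3

The Jordan structure of A has elementary divisors (x + 4)^3. Arranging the block sizes at each eigenvalue in decreasing order and taking row products gives the invariant factors.

Invariant factors (smallest first, each dividing the next): (x + 4)^3.

Check: the last factor (x + 4)^3 is the minimal polynomial, and the product (x + 4)^3 is the characteristic polynomial.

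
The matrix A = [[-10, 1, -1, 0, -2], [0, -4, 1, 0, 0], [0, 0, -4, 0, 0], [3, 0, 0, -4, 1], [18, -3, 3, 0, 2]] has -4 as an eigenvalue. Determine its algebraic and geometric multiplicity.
algebraic multiplicity 5, geometric multiplicity 2

The characteristic polynomial is (x + 4)^5, so the factor x + 4 appears with exponent 5: the algebraic multiplicity is 5.

rank(A + 4I) = 3, so the eigenspace has dimension 5 - 3 = 2: the geometric multiplicity is 2.

Since 2 < 5, A is not diagonalizable.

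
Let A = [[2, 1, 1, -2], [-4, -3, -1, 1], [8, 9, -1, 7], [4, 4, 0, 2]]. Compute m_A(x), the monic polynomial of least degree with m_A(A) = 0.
m_A(x) = x^2

The characteristic polynomial factors as x^4. The minimal polynomial is ∏(x - λ)^{k_λ} where k_λ is the size of the largest Jordan block at λ.

For λ = 0: rank(A) = 2, and the largest Jordan block has size 2 (the smallest k with rank(A^k) = rank(A^(k+1))).

So m_A(x) = x^2.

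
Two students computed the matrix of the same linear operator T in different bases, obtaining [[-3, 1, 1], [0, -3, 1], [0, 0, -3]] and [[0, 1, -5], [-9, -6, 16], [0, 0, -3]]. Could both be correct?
Two matrices over a field are similar if and only if they have the same invariant factors.

Both A and B have characteristic polynomial (x + 3)^3 and minimal polynomial (x + 3)^3. Computing further, both have invariant factors (x + 3)^3. Hence A and B are similar.

Yes.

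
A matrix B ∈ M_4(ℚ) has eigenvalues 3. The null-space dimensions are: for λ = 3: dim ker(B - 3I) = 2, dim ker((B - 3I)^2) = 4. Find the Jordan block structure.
Jordan blocks: (3, 2), (3, 2)

λ = 3: successive nullity increments [2, 2] count blocks of size ≥ k; block sizes are [2, 2].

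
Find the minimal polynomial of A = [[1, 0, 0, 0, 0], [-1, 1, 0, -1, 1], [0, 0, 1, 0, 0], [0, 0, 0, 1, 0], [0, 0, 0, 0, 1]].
m_A(x) = (x - 1)^2

The characteristic polynomial factors as (x - 1)^5. The minimal polynomial is ∏(x - λ)^{k_λ} where k_λ is the size of the largest Jordan block at λ.

For λ = 1: rank(A - I) = 1, and the largest Jordan block has size 2 (the smallest k with rank((A - I)^k) = rank((A - I)^(k+1))).

So m_A(x) = (x - 1)^2.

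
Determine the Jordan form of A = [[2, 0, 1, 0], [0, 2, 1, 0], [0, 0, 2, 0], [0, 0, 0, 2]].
J = [[2, 1, 0, 0], [0, 2, 0, 0], [0, 0, 2, 0], [0, 0, 0, 2]]

The characteristic polynomial is det(xI - A) = (x - 2)^4, so the eigenvalues are 2 (algebraic multiplicity 4).

For λ = 2: rank(A - 2I) = 1, rank((A - 2I)^2) = 0. The eigenspace has dimension 4 - 1 = 3, so there are 3 Jordan blocks; the rank sequence gives block sizes [2, 1, 1].

Assembling the blocks gives the Jordan form J above.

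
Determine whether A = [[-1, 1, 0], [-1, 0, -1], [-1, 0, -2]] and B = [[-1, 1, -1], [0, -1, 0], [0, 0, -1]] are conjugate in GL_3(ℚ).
Both have characteristic polynomial (x + 1)^3, but the minimal polynomial of A is (x + 1)^3 while the minimal polynomial of B is (x + 1)^2. The minimal polynomial is a similarity invariant, so A and B are not similar.

No.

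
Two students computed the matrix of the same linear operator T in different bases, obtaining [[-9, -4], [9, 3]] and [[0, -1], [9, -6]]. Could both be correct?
Yes.

Two matrices over a field are similar if and only if they have the same invariant factors.

Both A and B have characteristic polynomial (x + 3)^2 and minimal polynomial (x + 3)^2. Computing further, both have invariant factors (x + 3)^2. Hence A and B are similar.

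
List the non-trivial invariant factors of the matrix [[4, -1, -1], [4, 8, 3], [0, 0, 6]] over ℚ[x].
(x - 6)^3

The Jordan structure of A has elementary divisors (x - 6)^3. Arranging the block sizes at each eigenvalue in decreasing order and taking row products gives the invariant factors.

Invariant factors (smallest first, each dividing the next): (x - 6)^3.

Check: the last factor (x - 6)^3 is the minimal polynomial, and the product (x - 6)^3 is the characteristic polynomial.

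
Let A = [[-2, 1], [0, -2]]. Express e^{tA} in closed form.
e^{tA} = [[e^{-2*t}, t*e^{-2*t}], [0, e^{-2*t}]]

A has Jordan form J = [[-2, 1], [0, -2]] with A = PJP^{-1}, so e^{tA} = P e^{tJ} P^{-1}.

For a Jordan block J_k(λ), e^{tJ_k(λ)} = e^{λt} · (I + tN + t^2 N^2/2! + ... + t^{k-1} N^{k-1}/(k-1)!) where N is the nilpotent superdiagonal part.

Assembling the blocks and conjugating back gives the entries of e^{tA} as shown above.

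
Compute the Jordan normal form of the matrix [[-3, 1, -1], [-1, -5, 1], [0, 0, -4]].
The characteristic polynomial is det(xI - A) = (x + 4)^3, so the eigenvalues are -4 (algebraic multiplicity 3).

For λ = -4: rank(A + 4I) = 1, rank((A + 4I)^2) = 0. The eigenspace has dimension 3 - 1 = 2, so there are 2 Jordan blocks; the rank sequence gives block sizes [2, 1].

Assembling the blocks gives the Jordan form J above.

J = [[-4, 1, 0], [0, -4, 0], [0, 0, -4]]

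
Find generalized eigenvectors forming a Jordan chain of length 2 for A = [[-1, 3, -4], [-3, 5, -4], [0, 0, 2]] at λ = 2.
We seek v_1 ∈ ker((A - 2I)^2) \ ker(A - 2I), then set v_{i+1} = (A - 2I) v_i.

One such chain is v_1 = [[2, 1, -1]]^T, v_2 = [[1, 1, 0]]^T. Check: (A - 2I) v_2 = [[0, 0, 0]]^T = 0.

v_1 = [[2, 1, -1]]^T, v_2 = [[1, 1, 0]]^T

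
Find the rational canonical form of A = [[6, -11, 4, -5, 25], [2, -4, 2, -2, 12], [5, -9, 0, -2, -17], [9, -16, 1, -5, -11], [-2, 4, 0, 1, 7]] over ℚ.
The invariant factors of A (the non-unit diagonal entries of the Smith normal form of xI - A over ℚ[x]) are (x - 5)(x + 1)(x^3 - 2x + 2), each dividing the next. The characteristic polynomial is their product, (x - 5)(x + 1)(x^3 - 2x + 2).

The rational canonical form is the block-diagonal matrix of companion matrices C(f_i):
R = [[0, 0, 0, 0, 10], [1, 0, 0, 0, -2], [0, 1, 0, 0, -10], [0, 0, 1, 0, 7], [0, 0, 0, 1, 4]].

Note the characteristic polynomial does not split into linear factors over ℚ, so A has no Jordan form over ℚ; the rational canonical form exists over any field.

R = [[0, 0, 0, 0, 10], [1, 0, 0, 0, -2], [0, 1, 0, 0, -10], [0, 0, 1, 0, 7], [0, 0, 0, 1, 4]]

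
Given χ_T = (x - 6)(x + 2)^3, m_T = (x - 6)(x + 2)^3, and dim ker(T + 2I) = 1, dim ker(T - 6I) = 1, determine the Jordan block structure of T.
λ = -2: algebraic multiplicity 3 (exponent in χ_T), largest block size 3 (exponent in m_T), 1 block (geometric multiplicity). This forces block sizes [3].
λ = 6: algebraic multiplicity 1 (exponent in χ_T), largest block size 1 (exponent in m_T), 1 block (geometric multiplicity). This forces block sizes [1].

Jordan blocks: (-2, 3), (6, 1)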